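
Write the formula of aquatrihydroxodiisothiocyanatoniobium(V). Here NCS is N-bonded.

[Nb(H2O)(NCS)2(OH)3]

Ligands: 1 aqua (H2O, neutral), 2 isothiocyanato (NCS, -1), 3 hydroxo (OH, -1). Ligand charge sum = -5.
With Nb in oxidation state +5, the complex ion is [Nb...].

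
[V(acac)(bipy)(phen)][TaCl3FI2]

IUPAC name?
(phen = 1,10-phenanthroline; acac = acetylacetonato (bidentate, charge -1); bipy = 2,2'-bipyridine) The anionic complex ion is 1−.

Both ions are complex: the cation is named first with the plain metal name, the anion second with the -ate form; each ion's ligands are alphabetised independently.
The complex anion is given as 1−; its ligand charges sum to -6, so Ta = +5.
A 1:1 salt means the cation carries the equal and opposite charge, 1+.
Cation: ligand charges sum to -1; for the ion to be 1+, V = +2.

(acetylacetonato)(2,2'-bipyridine)(1,10-phenanthroline)vanadium(II) trichlorofluorodiiodotantalate(V)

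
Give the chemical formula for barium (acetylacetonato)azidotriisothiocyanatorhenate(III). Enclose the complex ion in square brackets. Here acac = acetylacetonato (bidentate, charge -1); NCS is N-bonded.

Ba[Re(acac)(N3)(NCS)3]

Ligands: 1 acetylacetonato (acac, -1), 3 isothiocyanato (NCS, -1), 1 azido (N3, -1). Ligand charge sum = -5.
Charge balance with barium (+2) requires 1 complex ion per 1 barium.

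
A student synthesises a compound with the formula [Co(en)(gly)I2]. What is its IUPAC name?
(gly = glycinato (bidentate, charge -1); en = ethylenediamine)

There is no counter-ion, so the complex is neutral overall.
Ligand charges: 1×glycinato (-1 each), 1×ethylenediamine (neutral), 2×iodo (-1 each); total -3. So Co + (-3) = 0, giving Co = +3.
Ligands are named alphabetically: ethylenediamine before glycinato before iodo.

(ethylenediamine)(glycinato)diiodocobalt(III)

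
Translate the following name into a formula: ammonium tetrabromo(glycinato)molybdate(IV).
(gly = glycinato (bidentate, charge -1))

Ligands: 1 glycinato (gly, -1), 4 bromo (Br, -1). Ligand charge sum = -5.
With Mo in oxidation state +4, the complex ion is [Mo...]^1−.
Charge balance with ammonium (+1) requires 1 complex ion per 1 ammonium.

NH4[MoBr4(gly)]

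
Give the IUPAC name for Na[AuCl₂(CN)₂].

sodium dichlorodicyanoaurate(III)

The 1 sodium counter-ion carries a total charge of +1, so each complex ion is 1−.
Ligand charges: 2×cyano (-1 each), 2×chloro (-1 each); total -4. So Au + (-4) = 1−, giving Au = +3.
Ligands are named alphabetically: chloro before cyano.
The complex ion is anionic, so gold takes the -ate form aurate(III).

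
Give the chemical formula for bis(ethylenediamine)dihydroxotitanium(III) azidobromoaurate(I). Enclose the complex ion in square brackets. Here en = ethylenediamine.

Cation [Ti…]: ligand charges -2, Ti(III) ⇒ ion charge 1+.
Anion [Au…]: ligand charges -2, Au(I) ⇒ ion charge 1−.
One 1+ cation balances one 1− anion.

[Ti(en)2(OH)2][AuBr(N3)]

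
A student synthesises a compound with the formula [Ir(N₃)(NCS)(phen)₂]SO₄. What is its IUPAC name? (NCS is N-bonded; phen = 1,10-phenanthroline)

azidoisothiocyanatobis(1,10-phenanthroline)iridium(IV) sulfate

The 1 sulfate counter-ion carries a total charge of -2, so each complex ion is 2+.
Ligand charges: 1×isothiocyanato (-1 each), 1×azido (-1 each), 2×1,10-phenanthroline (neutral); total -2. So Ir + (-2) = 2+, giving Ir = +4.
Ligands are named alphabetically: azido before isothiocyanato before phenanthroline.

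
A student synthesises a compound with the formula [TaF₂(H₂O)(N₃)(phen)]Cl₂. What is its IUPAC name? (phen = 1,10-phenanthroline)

The 2 chloride counter-ions carry a total charge of -2, so each complex ion is 2+.
Ligand charges: 1×aqua (neutral), 2×fluoro (-1 each), 1×1,10-phenanthroline (neutral), 1×azido (-1 each); total -3. So Ta + (-3) = 2+, giving Ta = +5.
Ligands are named alphabetically: aqua before azido before fluoro before phenanthroline.

aquaazidodifluoro(1,10-phenanthroline)tantalum(V) chloride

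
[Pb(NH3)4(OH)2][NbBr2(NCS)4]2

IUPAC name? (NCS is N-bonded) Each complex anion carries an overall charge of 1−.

Both ions are complex: the cation is named first with the plain metal name, the anion second with the -ate form; each ion's ligands are alphabetised independently.
The complex anion is given as 1−; its ligand charges sum to -6, so Nb = +5.
With 2 anions per cation, the cation must be 2×1 = 2+.
Cation: ligand charges sum to -2; for the ion to be 2+, Pb = +4.

tetraamminedihydroxolead(IV) dibromotetraisothiocyanatoniobate(V)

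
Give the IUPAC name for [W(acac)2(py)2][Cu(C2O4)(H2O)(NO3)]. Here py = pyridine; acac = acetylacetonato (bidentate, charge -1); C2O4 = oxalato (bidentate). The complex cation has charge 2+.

bis(acetylacetonato)bis(pyridine)tungsten(IV) aquanitratooxalatocuprate(I)

Both ions are complex: the cation is named first with the plain metal name, the anion second with the -ate form; each ion's ligands are alphabetised independently.
The complex cation is given as 2+; its ligand charges sum to -2, so W = +4.
A 1:1 salt means the anion carries the equal and opposite charge, 2−.
Anion: ligand charges sum to -3; for the ion to be 2−, Cu = +1.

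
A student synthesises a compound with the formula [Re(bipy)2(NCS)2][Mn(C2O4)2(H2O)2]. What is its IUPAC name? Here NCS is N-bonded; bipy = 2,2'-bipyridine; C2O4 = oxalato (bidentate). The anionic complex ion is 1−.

The complex anion is given as 1−; its ligand charges sum to -4, so Mn = +3.
A 1:1 salt means the cation carries the equal and opposite charge, 1+.
Cation: ligand charges sum to -2; for the ion to be 1+, Re = +3.

bis(2,2'-bipyridine)diisothiocyanatorhenium(III) diaquadioxalatomanganate(III)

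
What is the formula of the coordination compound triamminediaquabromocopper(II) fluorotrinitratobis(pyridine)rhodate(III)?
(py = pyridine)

Cation [Cu…]: ligand charges -1, Cu(II) ⇒ ion charge 1+.
Anion [Rh…]: ligand charges -4, Rh(III) ⇒ ion charge 1−.

[CuBr(H2O)2(NH3)3][RhF(NO3)3(py)2]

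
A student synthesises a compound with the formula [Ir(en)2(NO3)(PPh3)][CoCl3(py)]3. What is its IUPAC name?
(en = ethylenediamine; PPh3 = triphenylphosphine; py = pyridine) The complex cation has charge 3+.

bis(ethylenediamine)nitrato(triphenylphosphine)iridium(IV) trichloro(pyridine)cobaltate(II)

The complex cation is given as 3+; its ligand charges sum to -1, so Ir = +4.
With 3 anions per cation, each anion must be 3/3 = 1−.
Anion: ligand charges sum to -3; for the ion to be 1−, Co = +2.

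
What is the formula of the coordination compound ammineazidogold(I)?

[Au(N3)(NH3)]

Ligands: 1 azido (N3, -1), 1 ammine (NH3, neutral). Ligand charge sum = -1.
With Au in oxidation state +1, the complex ion is [Au...].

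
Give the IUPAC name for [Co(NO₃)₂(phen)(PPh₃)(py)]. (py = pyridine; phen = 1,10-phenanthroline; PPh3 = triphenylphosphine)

dinitrato(1,10-phenanthroline)(pyridine)(triphenylphosphine)cobalt(II)

There is no counter-ion, so the complex is neutral overall.
Ligand charges: 2×nitrato (-1 each), 1×pyridine (neutral), 1×1,10-phenanthroline (neutral), 1×triphenylphosphine (neutral); total -2. So Co + (-2) = 0, giving Co = +2.
Ligands are named alphabetically: nitrato before phenanthroline before pyridine before triphenylphosphine.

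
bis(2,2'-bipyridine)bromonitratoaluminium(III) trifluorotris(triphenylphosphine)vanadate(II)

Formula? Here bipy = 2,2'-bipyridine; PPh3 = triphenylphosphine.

[Al(bipy)2Br(NO3)][VF3(PPh3)3]

Cation [Al…]: ligand charges -2, Al(III) ⇒ ion charge 1+.
Anion [V…]: ligand charges -3, V(II) ⇒ ion charge 1−.
One 1+ cation balances one 1− anion.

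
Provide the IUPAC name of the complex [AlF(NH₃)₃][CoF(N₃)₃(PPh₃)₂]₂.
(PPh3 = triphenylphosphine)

triamminefluoroaluminium(III) triazidofluorobis(triphenylphosphine)cobaltate(III)

Aluminium is always +3 in its complexes; the cation's ligand charges sum to -1, so the complex cation is 2+.
With 2 anions per cation, each anion must be 2/2 = 1−.
Anion: ligand charges sum to -4; for the ion to be 1−, Co = +3.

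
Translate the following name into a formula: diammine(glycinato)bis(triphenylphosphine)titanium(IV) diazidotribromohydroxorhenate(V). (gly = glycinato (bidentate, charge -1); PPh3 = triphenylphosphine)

Cation [Ti…]: ligand charges -1, Ti(IV) ⇒ ion charge 3+.
Anion [Re…]: ligand charges -6, Re(V) ⇒ ion charge 1−.

[Ti(gly)(NH3)2(PPh3)2][ReBr3(N3)2(OH)]3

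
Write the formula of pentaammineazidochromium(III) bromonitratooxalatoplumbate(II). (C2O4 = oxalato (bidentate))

[Cr(N3)(NH3)5][PbBr(C2O4)(NO3)]

Cation [Cr…]: ligand charges -1, Cr(III) ⇒ ion charge 2+.
Anion [Pb…]: ligand charges -4, Pb(II) ⇒ ion charge 2−.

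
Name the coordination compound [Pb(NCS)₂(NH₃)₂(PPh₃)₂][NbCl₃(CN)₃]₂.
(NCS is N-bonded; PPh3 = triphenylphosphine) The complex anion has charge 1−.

Both ions are complex: the cation is named first with the plain metal name, the anion second with the -ate form; each ion's ligands are alphabetised independently.
The complex anion is given as 1−; its ligand charges sum to -6, so Nb = +5.
With 2 anions per cation, the cation must be 2×1 = 2+.
Cation: ligand charges sum to -2; for the ion to be 2+, Pb = +4.

diamminediisothiocyanatobis(triphenylphosphine)lead(IV) trichlorotricyanoniobate(V)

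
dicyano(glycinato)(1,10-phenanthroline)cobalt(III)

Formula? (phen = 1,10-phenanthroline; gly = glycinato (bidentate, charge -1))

[Co(CN)2(gly)(phen)]

Ligands: 1 1,10-phenanthroline (phen, neutral), 2 cyano (CN, -1), 1 glycinato (gly, -1). Ligand charge sum = -3.
With Co in oxidation state +3, the complex ion is [Co...].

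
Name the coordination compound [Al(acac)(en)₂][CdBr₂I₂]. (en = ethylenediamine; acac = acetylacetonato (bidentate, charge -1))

Aluminium is always +3 in its complexes; the cation's ligand charges sum to -1, so the complex cation is 2+.
A 1:1 salt means the anion carries the equal and opposite charge, 2−.
Anion: ligand charges sum to -4; for the ion to be 2−, Cd = +2.

(acetylacetonato)bis(ethylenediamine)aluminium(III) dibromodiiodocadmate(II)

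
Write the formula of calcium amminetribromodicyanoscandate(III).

Ca[ScBr3(CN)2(NH3)]

Ligands: 2 cyano (CN, -1), 1 ammine (NH3, neutral), 3 bromo (Br, -1). Ligand charge sum = -5.
With Sc in oxidation state +3, the complex ion is [Sc...]^2−.
Charge balance with calcium (+2) requires 1 complex ion per 1 calcium.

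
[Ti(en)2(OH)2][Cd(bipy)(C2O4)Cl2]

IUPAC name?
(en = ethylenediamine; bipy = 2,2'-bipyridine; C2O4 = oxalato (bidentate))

Both ions are complex: the cation is named first with the plain metal name, the anion second with the -ate form; each ion's ligands are alphabetised independently.
Cadmium is always +2 in its complexes; the anion's ligand charges sum to -4, so the complex anion is 2−.
A 1:1 salt means the cation carries the equal and opposite charge, 2+.
Cation: ligand charges sum to -2; for the ion to be 2+, Ti = +4.

bis(ethylenediamine)dihydroxotitanium(IV) (2,2'-bipyridine)dichlorooxalatocadmate(II)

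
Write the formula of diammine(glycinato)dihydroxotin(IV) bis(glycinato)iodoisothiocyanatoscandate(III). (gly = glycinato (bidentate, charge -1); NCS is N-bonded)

[Sn(gly)(NH3)2(OH)2][Sc(gly)2I(NCS)]

Cation [Sn…]: ligand charges -3, Sn(IV) ⇒ ion charge 1+.
Anion [Sc…]: ligand charges -4, Sc(III) ⇒ ion charge 1−.
One 1+ cation balances one 1− anion.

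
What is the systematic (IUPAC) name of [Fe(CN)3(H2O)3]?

There is no counter-ion, so the complex is neutral overall.
Ligand charges: 3×aqua (neutral), 3×cyano (-1 each); total -3. So Fe + (-3) = 0, giving Fe = +3.
Ligands are named alphabetically: aqua before cyano.

triaquatricyanoiron(III)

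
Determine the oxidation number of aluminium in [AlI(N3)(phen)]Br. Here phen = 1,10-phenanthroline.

1 bromide outside the brackets (-1 each) → the complex ion is 1+.
Ligand charges: 1×N3 = -1; 1×I = -1; 1×phen neutral; sum -2.
Al + (-2) = 1+ ⇒ Al is +3.

+3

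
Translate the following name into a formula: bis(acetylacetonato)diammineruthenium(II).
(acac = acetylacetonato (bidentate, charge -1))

Ligands: 2 ammine (NH3, neutral), 2 acetylacetonato (acac, -1). Ligand charge sum = -2.
With Ru in oxidation state +2, the complex ion is [Ru...].

[Ru(acac)2(NH3)2]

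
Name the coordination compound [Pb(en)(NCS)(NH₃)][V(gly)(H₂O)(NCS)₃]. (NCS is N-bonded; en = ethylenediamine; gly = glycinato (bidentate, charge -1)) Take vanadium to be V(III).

ammine(ethylenediamine)isothiocyanatolead(II) aqua(glycinato)triisothiocyanatovanadate(III)

Both ions are complex: the cation is named first with the plain metal name, the anion second with the -ate form; each ion's ligands are alphabetised independently.
V is given as +3; the anion's ligand charges sum to -4, so the complex anion is 1−.
A 1:1 salt means the cation carries the equal and opposite charge, 1+.
Cation: ligand charges sum to -1; for the ion to be 1+, Pb = +2.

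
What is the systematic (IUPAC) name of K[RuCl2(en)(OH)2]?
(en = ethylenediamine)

The 1 potassium counter-ion carries a total charge of +1, so each complex ion is 1−.
Ligand charges: 1×ethylenediamine (neutral), 2×chloro (-1 each), 2×hydroxo (-1 each); total -4. So Ru + (-4) = 1−, giving Ru = +3.
Ligands are named alphabetically: chloro before ethylenediamine before hydroxo.
The complex ion is anionic, so ruthenium takes the -ate form ruthenate(III).

potassium dichloro(ethylenediamine)dihydroxoruthenate(III)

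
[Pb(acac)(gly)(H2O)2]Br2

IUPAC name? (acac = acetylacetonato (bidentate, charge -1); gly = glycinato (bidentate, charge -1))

(acetylacetonato)diaqua(glycinato)lead(IV) bromide

The 2 bromide counter-ions carry a total charge of -2, so each complex ion is 2+.
Ligand charges: 2×aqua (neutral), 1×acetylacetonato (-1 each), 1×glycinato (-1 each); total -2. So Pb + (-2) = 2+, giving Pb = +4.
Ligands are named alphabetically: acetylacetonato before aqua before glycinato.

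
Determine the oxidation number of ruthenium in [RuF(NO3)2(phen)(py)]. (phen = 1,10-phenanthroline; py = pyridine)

+3

No counter-ion: the bracketed complex is neutral.
Ligand charges: 1×F = -1; 1×phen neutral; 1×py neutral; 2×NO3 = -2; sum -3.
Ru + (-3) = 0 ⇒ Ru is +3.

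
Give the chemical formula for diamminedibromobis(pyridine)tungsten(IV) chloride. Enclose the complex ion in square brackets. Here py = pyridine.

Ligands: 2 bromo (Br, -1), 2 ammine (NH3, neutral), 2 pyridine (py, neutral). Ligand charge sum = -2.
With W in oxidation state +4, the complex ion is [W...]^2+.
Charge balance with chloride (-1) requires 1 complex ion per 2 chloride.

[WBr2(NH3)2(py)2]Cl2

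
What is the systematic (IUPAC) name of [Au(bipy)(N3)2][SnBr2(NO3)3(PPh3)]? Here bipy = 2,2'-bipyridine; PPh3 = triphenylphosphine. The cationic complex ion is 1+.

Both ions are complex: the cation is named first with the plain metal name, the anion second with the -ate form; each ion's ligands are alphabetised independently.
The complex cation is given as 1+; its ligand charges sum to -2, so Au = +3.
A 1:1 salt means the anion carries the equal and opposite charge, 1−.
Anion: ligand charges sum to -5; for the ion to be 1−, Sn = +4.

diazido(2,2'-bipyridine)gold(III) dibromotrinitrato(triphenylphosphine)stannate(IV)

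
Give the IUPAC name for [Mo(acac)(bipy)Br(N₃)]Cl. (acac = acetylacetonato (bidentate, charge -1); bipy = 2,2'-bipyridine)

The 1 chloride counter-ion carries a total charge of -1, so each complex ion is 1+.
Ligand charges: 1×acetylacetonato (-1 each), 1×bromo (-1 each), 1×azido (-1 each), 1×2,2'-bipyridine (neutral); total -3. So Mo + (-3) = 1+, giving Mo = +4.
Ligands are named alphabetically: acetylacetonato before azido before bipyridine before bromo.

(acetylacetonato)azido(2,2'-bipyridine)bromomolybdenum(IV) chloride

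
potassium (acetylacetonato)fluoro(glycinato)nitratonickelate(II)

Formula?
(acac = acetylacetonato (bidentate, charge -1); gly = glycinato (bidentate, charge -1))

Ligands: 1 nitrato (NO3, -1), 1 acetylacetonato (acac, -1), 1 fluoro (F, -1), 1 glycinato (gly, -1). Ligand charge sum = -4.
With Ni in oxidation state +2, the complex ion is [Ni...]^2−.
Charge balance with potassium (+1) requires 1 complex ion per 2 potassium.

K2[Ni(acac)F(gly)(NO3)]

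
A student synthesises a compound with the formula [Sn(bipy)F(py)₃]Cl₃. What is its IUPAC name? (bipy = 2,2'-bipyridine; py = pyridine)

The 3 chloride counter-ions carry a total charge of -3, so each complex ion is 3+.
Ligand charges: 1×2,2'-bipyridine (neutral), 3×pyridine (neutral), 1×fluoro (-1 each); total -1. So Sn + (-1) = 3+, giving Sn = +4.
Ligands are named alphabetically: bipyridine before fluoro before pyridine.

(2,2'-bipyridine)fluorotris(pyridine)tin(IV) chloride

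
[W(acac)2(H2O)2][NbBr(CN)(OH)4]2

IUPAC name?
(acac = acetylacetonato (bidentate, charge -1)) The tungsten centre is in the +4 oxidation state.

bis(acetylacetonato)diaquatungsten(IV) bromocyanotetrahydroxoniobate(V)

Both ions are complex: the cation is named first with the plain metal name, the anion second with the -ate form; each ion's ligands are alphabetised independently.
W is given as +4; the cation's ligand charges sum to -2, so the complex cation is 2+.
With 2 anions per cation, each anion must be 2/2 = 1−.
Anion: ligand charges sum to -6; for the ion to be 1−, Nb = +5.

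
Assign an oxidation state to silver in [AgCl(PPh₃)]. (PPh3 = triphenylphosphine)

+1

No counter-ion: the bracketed complex is neutral.
Ligand charges: 1×Cl = -1; 1×PPh3 neutral; sum -1.
Ag + (-1) = 0 ⇒ Ag is +1.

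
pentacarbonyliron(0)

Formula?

[Fe(CO)5]

Ligands: 5 carbonyl (CO, neutral). Ligand charge sum = 0.
With Fe in oxidation state 0, the complex ion is [Fe...].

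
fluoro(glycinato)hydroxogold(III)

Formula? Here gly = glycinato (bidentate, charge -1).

[AuF(gly)(OH)]

Ligands: 1 hydroxo (OH, -1), 1 glycinato (gly, -1), 1 fluoro (F, -1). Ligand charge sum = -3.
With Au in oxidation state +3, the complex ion is [Au...].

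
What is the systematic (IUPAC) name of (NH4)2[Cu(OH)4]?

The 2 ammonium counter-ions carry a total charge of +2, so each complex ion is 2−.
Ligand charges: 4×hydroxo (-1 each); total -4. So Cu + (-4) = 2−, giving Cu = +2.
The complex ion is anionic, so copper takes the -ate form cuprate(II).

ammonium tetrahydroxocuprate(II)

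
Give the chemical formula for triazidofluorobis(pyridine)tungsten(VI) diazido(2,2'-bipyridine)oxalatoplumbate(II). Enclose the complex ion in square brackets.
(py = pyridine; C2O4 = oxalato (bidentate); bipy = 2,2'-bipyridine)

[WF(N3)3(py)2][Pb(bipy)(C2O4)(N3)2]

Cation [W…]: ligand charges -4, W(VI) ⇒ ion charge 2+.
Anion [Pb…]: ligand charges -4, Pb(II) ⇒ ion charge 2−.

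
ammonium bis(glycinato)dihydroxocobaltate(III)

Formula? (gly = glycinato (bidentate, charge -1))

Ligands: 2 hydroxo (OH, -1), 2 glycinato (gly, -1). Ligand charge sum = -4.
With Co in oxidation state +3, the complex ion is [Co...]^1−.
Charge balance with ammonium (+1) requires 1 complex ion per 1 ammonium.

NH4[Co(gly)2(OH)2]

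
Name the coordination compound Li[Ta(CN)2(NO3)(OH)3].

The 1 lithium counter-ion carries a total charge of +1, so each complex ion is 1−.
Ligand charges: 3×hydroxo (-1 each), 1×nitrato (-1 each), 2×cyano (-1 each); total -6. So Ta + (-6) = 1−, giving Ta = +5.
Ligands are named alphabetically: cyano before hydroxo before nitrato.
The complex ion is anionic, so tantalum takes the -ate form tantalate(V).

lithium dicyanotrihydroxonitratotantalate(V)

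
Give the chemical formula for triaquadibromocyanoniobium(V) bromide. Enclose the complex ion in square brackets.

Ligands: 2 bromo (Br, -1), 1 cyano (CN, -1), 3 aqua (H2O, neutral). Ligand charge sum = -3.
With Nb in oxidation state +5, the complex ion is [Nb...]^2+.
Charge balance with bromide (-1) requires 1 complex ion per 2 bromide.

[NbBr2(CN)(H2O)3]Br2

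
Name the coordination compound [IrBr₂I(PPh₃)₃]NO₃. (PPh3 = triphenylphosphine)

The 1 nitrate counter-ion carries a total charge of -1, so each complex ion is 1+.
Ligand charges: 1×iodo (-1 each), 2×bromo (-1 each), 3×triphenylphosphine (neutral); total -3. So Ir + (-3) = 1+, giving Ir = +4.
Ligands are named alphabetically: bromo before iodo before triphenylphosphine.

dibromoiodotris(triphenylphosphine)iridium(IV) nitrate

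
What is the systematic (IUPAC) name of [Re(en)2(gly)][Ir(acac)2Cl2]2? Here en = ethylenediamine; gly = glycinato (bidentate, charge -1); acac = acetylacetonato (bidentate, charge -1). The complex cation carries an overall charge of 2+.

bis(ethylenediamine)(glycinato)rhenium(III) bis(acetylacetonato)dichloroiridate(III)

Both ions are complex: the cation is named first with the plain metal name, the anion second with the -ate form; each ion's ligands are alphabetised independently.
The complex cation is given as 2+; its ligand charges sum to -1, so Re = +3.
With 2 anions per cation, each anion must be 2/2 = 1−.
Anion: ligand charges sum to -4; for the ion to be 1−, Ir = +3.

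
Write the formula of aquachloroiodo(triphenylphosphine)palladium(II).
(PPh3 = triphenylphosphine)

[PdCl(H2O)I(PPh3)]

Ligands: 1 aqua (H2O, neutral), 1 iodo (I, -1), 1 triphenylphosphine (PPh3, neutral), 1 chloro (Cl, -1). Ligand charge sum = -2.
With Pd in oxidation state +2, the complex ion is [Pd...].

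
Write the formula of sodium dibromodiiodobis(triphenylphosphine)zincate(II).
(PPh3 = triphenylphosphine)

Ligands: 2 triphenylphosphine (PPh3, neutral), 2 iodo (I, -1), 2 bromo (Br, -1). Ligand charge sum = -4.
Charge balance with sodium (+1) requires 1 complex ion per 2 sodium.

Na2[ZnBr2I2(PPh3)2]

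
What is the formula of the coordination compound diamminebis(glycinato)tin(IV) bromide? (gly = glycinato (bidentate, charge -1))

Ligands: 2 ammine (NH3, neutral), 2 glycinato (gly, -1). Ligand charge sum = -2.
Charge balance with bromide (-1) requires 1 complex ion per 2 bromide.

[Sn(gly)2(NH3)2]Br2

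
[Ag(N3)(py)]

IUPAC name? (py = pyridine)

There is no counter-ion, so the complex is neutral overall.
Ligand charges: 1×azido (-1 each), 1×pyridine (neutral); total -1. So Ag + (-1) = 0, giving Ag = +1.
Ligands are named alphabetically: azido before pyridine.

azido(pyridine)silver(I)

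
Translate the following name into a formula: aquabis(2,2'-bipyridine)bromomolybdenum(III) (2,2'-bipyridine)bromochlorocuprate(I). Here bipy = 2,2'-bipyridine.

Cation [Mo…]: ligand charges -1, Mo(III) ⇒ ion charge 2+.
Anion [Cu…]: ligand charges -2, Cu(I) ⇒ ion charge 1−.

[Mo(bipy)2Br(H2O)][Cu(bipy)BrCl]2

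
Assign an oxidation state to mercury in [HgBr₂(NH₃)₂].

+2

No counter-ion: the bracketed complex is neutral.
Ligand charges: 2×Br = -2; 2×NH3 neutral; sum -2.
Hg + (-2) = 0 ⇒ Hg is +2.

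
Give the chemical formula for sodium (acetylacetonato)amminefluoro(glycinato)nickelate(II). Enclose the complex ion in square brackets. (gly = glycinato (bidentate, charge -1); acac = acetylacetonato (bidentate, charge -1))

Ligands: 1 glycinato (gly, -1), 1 ammine (NH3, neutral), 1 fluoro (F, -1), 1 acetylacetonato (acac, -1). Ligand charge sum = -3.
With Ni in oxidation state +2, the complex ion is [Ni...]^1−.
Charge balance with sodium (+1) requires 1 complex ion per 1 sodium.

Na[Ni(acac)F(gly)(NH3)]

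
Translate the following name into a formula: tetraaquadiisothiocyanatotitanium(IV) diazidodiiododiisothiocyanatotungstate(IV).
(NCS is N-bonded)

Cation [Ti…]: ligand charges -2, Ti(IV) ⇒ ion charge 2+.
Anion [W…]: ligand charges -6, W(IV) ⇒ ion charge 2−.

[Ti(H2O)4(NCS)2][WI2(N3)2(NCS)2]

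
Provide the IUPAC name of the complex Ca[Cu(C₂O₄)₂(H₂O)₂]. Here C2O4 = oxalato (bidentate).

calcium diaquadioxalatocuprate(II)

The 1 calcium counter-ion carries a total charge of +2, so each complex ion is 2−.
Ligand charges: 2×aqua (neutral), 2×oxalato (-2 each); total -4. So Cu + (-4) = 2−, giving Cu = +2.
The complex ion is anionic, so copper takes the -ate form cuprate(II).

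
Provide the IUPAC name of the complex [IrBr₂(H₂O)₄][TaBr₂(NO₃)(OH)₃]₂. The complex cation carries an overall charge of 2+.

Both ions are complex: the cation is named first with the plain metal name, the anion second with the -ate form; each ion's ligands are alphabetised independently.
The complex cation is given as 2+; its ligand charges sum to -2, so Ir = +4.
With 2 anions per cation, each anion must be 2/2 = 1−.
Anion: ligand charges sum to -6; for the ion to be 1−, Ta = +5.

tetraaquadibromoiridium(IV) dibromotrihydroxonitratotantalate(V)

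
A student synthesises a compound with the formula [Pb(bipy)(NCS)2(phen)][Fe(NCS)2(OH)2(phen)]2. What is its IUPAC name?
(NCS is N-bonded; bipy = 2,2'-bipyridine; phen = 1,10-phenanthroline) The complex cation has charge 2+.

Both ions are complex: the cation is named first with the plain metal name, the anion second with the -ate form; each ion's ligands are alphabetised independently.
The complex cation is given as 2+; its ligand charges sum to -2, so Pb = +4.
With 2 anions per cation, each anion must be 2/2 = 1−.
Anion: ligand charges sum to -4; for the ion to be 1−, Fe = +3.

(2,2'-bipyridine)diisothiocyanato(1,10-phenanthroline)lead(IV) dihydroxodiisothiocyanato(1,10-phenanthroline)ferrate(III)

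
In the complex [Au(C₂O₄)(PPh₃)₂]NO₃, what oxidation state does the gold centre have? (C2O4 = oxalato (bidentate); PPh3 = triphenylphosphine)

+3

1 nitrate outside the brackets (-1 each) → the complex ion is 1+.
Ligand charges: 1×C2O4 = -2; 2×PPh3 neutral; sum -2.
Au + (-2) = 1+ ⇒ Au is +3.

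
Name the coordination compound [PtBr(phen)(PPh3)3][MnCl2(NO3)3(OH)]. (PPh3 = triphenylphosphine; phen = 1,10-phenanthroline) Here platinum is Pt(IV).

bromo(1,10-phenanthroline)tris(triphenylphosphine)platinum(IV) dichlorohydroxotrinitratomanganate(III)

Both ions are complex: the cation is named first with the plain metal name, the anion second with the -ate form; each ion's ligands are alphabetised independently.
Pt is given as +4; the cation's ligand charges sum to -1, so the complex cation is 3+.
A 1:1 salt means the anion carries the equal and opposite charge, 3−.
Anion: ligand charges sum to -6; for the ion to be 3−, Mn = +3.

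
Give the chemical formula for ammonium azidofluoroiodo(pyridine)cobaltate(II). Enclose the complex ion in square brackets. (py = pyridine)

NH4[CoFI(N3)(py)]

Ligands: 1 fluoro (F, -1), 1 azido (N3, -1), 1 pyridine (py, neutral), 1 iodo (I, -1). Ligand charge sum = -3.
With Co in oxidation state +2, the complex ion is [Co...]^1−.
Charge balance with ammonium (+1) requires 1 complex ion per 1 ammonium.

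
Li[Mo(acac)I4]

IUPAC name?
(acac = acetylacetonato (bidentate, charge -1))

lithium (acetylacetonato)tetraiodomolybdate(IV)

The 1 lithium counter-ion carries a total charge of +1, so each complex ion is 1−.
Ligand charges: 1×acetylacetonato (-1 each), 4×iodo (-1 each); total -5. So Mo + (-5) = 1−, giving Mo = +4.
Ligands are named alphabetically: acetylacetonato before iodo.
The complex ion is anionic, so molybdenum takes the -ate form molybdate(IV).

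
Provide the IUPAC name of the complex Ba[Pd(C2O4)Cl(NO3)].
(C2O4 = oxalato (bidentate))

barium chloronitratooxalatopalladate(II)

The 1 barium counter-ion carries a total charge of +2, so each complex ion is 2−.
Ligand charges: 1×nitrato (-1 each), 1×chloro (-1 each), 1×oxalato (-2 each); total -4. So Pd + (-4) = 2−, giving Pd = +2.
Ligands are named alphabetically: chloro before nitrato before oxalato.
The complex ion is anionic, so palladium takes the -ate form palladate(II).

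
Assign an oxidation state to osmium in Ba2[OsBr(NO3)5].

2 barium outside the brackets (+2 each) → the complex ion is 4−.
Ligand charges: 5×NO3 = -5; 1×Br = -1; sum -6.
Os + (-6) = 4− ⇒ Os is +2.

+2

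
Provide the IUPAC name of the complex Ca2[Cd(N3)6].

The 2 calcium counter-ions carry a total charge of +4, so each complex ion is 4−.
Ligand charges: 6×azido (-1 each); total -6. So Cd + (-6) = 4−, giving Cd = +2.
The complex ion is anionic, so cadmium takes the -ate form cadmate(II).

calcium hexaazidocadmate(II)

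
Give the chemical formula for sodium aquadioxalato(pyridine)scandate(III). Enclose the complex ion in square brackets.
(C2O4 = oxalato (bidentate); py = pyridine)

Na[Sc(C2O4)2(H2O)(py)]

Ligands: 2 oxalato (C2O4, -2), 1 pyridine (py, neutral), 1 aqua (H2O, neutral). Ligand charge sum = -4.
With Sc in oxidation state +3, the complex ion is [Sc...]^1−.
Charge balance with sodium (+1) requires 1 complex ion per 1 sodium.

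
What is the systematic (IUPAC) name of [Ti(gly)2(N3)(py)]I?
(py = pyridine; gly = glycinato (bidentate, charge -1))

azidobis(glycinato)(pyridine)titanium(IV) iodide

The 1 iodide counter-ion carries a total charge of -1, so each complex ion is 1+.
Ligand charges: 1×azido (-1 each), 1×pyridine (neutral), 2×glycinato (-1 each); total -3. So Ti + (-3) = 1+, giving Ti = +4.
Ligands are named alphabetically: azido before glycinato before pyridine.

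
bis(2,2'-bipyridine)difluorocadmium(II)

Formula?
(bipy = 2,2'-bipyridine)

Ligands: 2 fluoro (F, -1), 2 2,2'-bipyridine (bipy, neutral). Ligand charge sum = -2.
With Cd in oxidation state +2, the complex ion is [Cd...].

[Cd(bipy)2F2]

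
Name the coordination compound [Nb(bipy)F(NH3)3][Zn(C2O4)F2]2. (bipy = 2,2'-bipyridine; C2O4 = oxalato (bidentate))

triammine(2,2'-bipyridine)fluoroniobium(V) difluorooxalatozincate(II)

Zinc is always +2 in its complexes; the anion's ligand charges sum to -4, so the complex anion is 2−.
With 2 anions per cation, the cation must be 2×2 = 4+.
Cation: ligand charges sum to -1; for the ion to be 4+, Nb = +5.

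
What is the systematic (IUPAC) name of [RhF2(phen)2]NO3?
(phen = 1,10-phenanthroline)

difluorobis(1,10-phenanthroline)rhodium(III) nitrate

The 1 nitrate counter-ion carries a total charge of -1, so each complex ion is 1+.
Ligand charges: 2×1,10-phenanthroline (neutral), 2×fluoro (-1 each); total -2. So Rh + (-2) = 1+, giving Rh = +3.
Ligands are named alphabetically: fluoro before phenanthroline.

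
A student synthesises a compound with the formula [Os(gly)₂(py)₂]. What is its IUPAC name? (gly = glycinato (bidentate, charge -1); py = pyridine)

There is no counter-ion, so the complex is neutral overall.
Ligand charges: 2×glycinato (-1 each), 2×pyridine (neutral); total -2. So Os + (-2) = 0, giving Os = +2.
Ligands are named alphabetically: glycinato before pyridine.

bis(glycinato)bis(pyridine)osmium(II)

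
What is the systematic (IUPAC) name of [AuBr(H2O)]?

There is no counter-ion, so the complex is neutral overall.
Ligand charges: 1×aqua (neutral), 1×bromo (-1 each); total -1. So Au + (-1) = 0, giving Au = +1.
Ligands are named alphabetically: aqua before bromo.

aquabromogold(I)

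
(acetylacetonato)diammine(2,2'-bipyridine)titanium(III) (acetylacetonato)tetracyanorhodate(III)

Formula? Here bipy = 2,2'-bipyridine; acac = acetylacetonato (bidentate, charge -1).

[Ti(acac)(bipy)(NH3)2][Rh(acac)(CN)4]

Cation [Ti…]: ligand charges -1, Ti(III) ⇒ ion charge 2+.
Anion [Rh…]: ligand charges -5, Rh(III) ⇒ ion charge 2−.
One 2+ cation balances one 2− anion.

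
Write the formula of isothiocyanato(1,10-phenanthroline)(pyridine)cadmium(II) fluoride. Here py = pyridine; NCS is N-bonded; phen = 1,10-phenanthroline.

Ligands: 1 pyridine (py, neutral), 1 isothiocyanato (NCS, -1), 1 1,10-phenanthroline (phen, neutral). Ligand charge sum = -1.
With Cd in oxidation state +2, the complex ion is [Cd...]^1+.
Charge balance with fluoride (-1) requires 1 complex ion per 1 fluoride.

[Cd(NCS)(phen)(py)]F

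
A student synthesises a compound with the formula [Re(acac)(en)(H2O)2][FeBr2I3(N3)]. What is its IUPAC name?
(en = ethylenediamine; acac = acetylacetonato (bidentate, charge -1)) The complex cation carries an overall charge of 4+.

Both ions are complex: the cation is named first with the plain metal name, the anion second with the -ate form; each ion's ligands are alphabetised independently.
The complex cation is given as 4+; its ligand charges sum to -1, so Re = +5.
A 1:1 salt means the anion carries the equal and opposite charge, 4−.
Anion: ligand charges sum to -6; for the ion to be 4−, Fe = +2.

(acetylacetonato)diaqua(ethylenediamine)rhenium(V) azidodibromotriiodoferrate(II)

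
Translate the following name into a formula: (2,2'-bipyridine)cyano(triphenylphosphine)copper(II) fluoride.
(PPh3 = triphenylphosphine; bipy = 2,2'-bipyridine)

[Cu(bipy)(CN)(PPh3)]F

Ligands: 1 cyano (CN, -1), 1 triphenylphosphine (PPh3, neutral), 1 2,2'-bipyridine (bipy, neutral). Ligand charge sum = -1.
With Cu in oxidation state +2, the complex ion is [Cu...]^1+.
Charge balance with fluoride (-1) requires 1 complex ion per 1 fluoride.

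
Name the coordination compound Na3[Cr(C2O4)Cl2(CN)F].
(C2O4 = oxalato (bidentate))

sodium dichlorocyanofluorooxalatochromate(III)

The 3 sodium counter-ions carry a total charge of +3, so each complex ion is 3−.
Ligand charges: 1×oxalato (-2 each), 1×fluoro (-1 each), 2×chloro (-1 each), 1×cyano (-1 each); total -6. So Cr + (-6) = 3−, giving Cr = +3.
Ligands are named alphabetically: chloro before cyano before fluoro before oxalato.
The complex ion is anionic, so chromium takes the -ate form chromate(III).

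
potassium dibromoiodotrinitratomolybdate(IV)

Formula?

K2[MoBr2I(NO3)3]

Ligands: 1 iodo (I, -1), 2 bromo (Br, -1), 3 nitrato (NO3, -1). Ligand charge sum = -6.
Charge balance with potassium (+1) requires 1 complex ion per 2 potassium.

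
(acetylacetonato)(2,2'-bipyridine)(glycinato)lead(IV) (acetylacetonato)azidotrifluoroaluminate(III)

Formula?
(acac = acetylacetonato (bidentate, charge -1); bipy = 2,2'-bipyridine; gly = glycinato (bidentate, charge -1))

Cation [Pb…]: ligand charges -2, Pb(IV) ⇒ ion charge 2+.
Anion [Al…]: ligand charges -5, Al(III) ⇒ ion charge 2−.
One 2+ cation balances one 2− anion.

[Pb(acac)(bipy)(gly)][Al(acac)F3(N3)]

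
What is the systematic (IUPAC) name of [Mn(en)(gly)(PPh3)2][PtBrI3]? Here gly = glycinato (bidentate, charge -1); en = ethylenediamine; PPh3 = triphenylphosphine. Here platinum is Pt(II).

Both ions are complex: the cation is named first with the plain metal name, the anion second with the -ate form; each ion's ligands are alphabetised independently.
Pt is given as +2; the anion's ligand charges sum to -4, so the complex anion is 2−.
A 1:1 salt means the cation carries the equal and opposite charge, 2+.
Cation: ligand charges sum to -1; for the ion to be 2+, Mn = +3.

(ethylenediamine)(glycinato)bis(triphenylphosphine)manganese(III) bromotriiodoplatinate(II)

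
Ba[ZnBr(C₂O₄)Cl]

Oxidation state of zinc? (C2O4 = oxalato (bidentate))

1 barium outside the brackets (+2 each) → the complex ion is 2−.
Ligand charges: 1×Br = -1; 1×Cl = -1; 1×C2O4 = -2; sum -4.
Zn + (-4) = 2− ⇒ Zn is +2.

+2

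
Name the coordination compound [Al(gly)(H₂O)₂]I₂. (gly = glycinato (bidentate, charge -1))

The 2 iodide counter-ions carry a total charge of -2, so each complex ion is 2+.
Ligand charges: 1×glycinato (-1 each), 2×aqua (neutral); total -1. So Al + (-1) = 2+, giving Al = +3.
Ligands are named alphabetically: aqua before glycinato.

diaqua(glycinato)aluminium(III) iodide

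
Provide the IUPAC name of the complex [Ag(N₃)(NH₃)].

There is no counter-ion, so the complex is neutral overall.
Ligand charges: 1×azido (-1 each), 1×ammine (neutral); total -1. So Ag + (-1) = 0, giving Ag = +1.
Ligands are named alphabetically: ammine before azido.

ammineazidosilver(I)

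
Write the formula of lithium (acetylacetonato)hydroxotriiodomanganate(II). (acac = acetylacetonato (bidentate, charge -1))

Ligands: 3 iodo (I, -1), 1 hydroxo (OH, -1), 1 acetylacetonato (acac, -1). Ligand charge sum = -5.
With Mn in oxidation state +2, the complex ion is [Mn...]^3−.
Charge balance with lithium (+1) requires 1 complex ion per 3 lithium.

Li3[Mn(acac)I3(OH)]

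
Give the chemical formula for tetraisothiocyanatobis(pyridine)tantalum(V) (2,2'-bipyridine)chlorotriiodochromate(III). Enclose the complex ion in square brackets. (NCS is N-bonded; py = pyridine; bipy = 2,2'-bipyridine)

Cation [Ta…]: ligand charges -4, Ta(V) ⇒ ion charge 1+.
Anion [Cr…]: ligand charges -4, Cr(III) ⇒ ion charge 1−.
One 1+ cation balances one 1− anion.

[Ta(NCS)4(py)2][Cr(bipy)ClI3]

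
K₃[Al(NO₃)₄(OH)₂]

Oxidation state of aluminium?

3 potassium outside the brackets (+1 each) → the complex ion is 3−.
Ligand charges: 4×NO3 = -4; 2×OH = -2; sum -6.
Al + (-6) = 3− ⇒ Al is +3.

+3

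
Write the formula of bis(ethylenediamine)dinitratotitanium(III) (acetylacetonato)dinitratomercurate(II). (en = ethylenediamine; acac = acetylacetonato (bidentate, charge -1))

Cation [Ti…]: ligand charges -2, Ti(III) ⇒ ion charge 1+.
Anion [Hg…]: ligand charges -3, Hg(II) ⇒ ion charge 1−.
One 1+ cation balances one 1− anion.

[Ti(en)2(NO3)2][Hg(acac)(NO3)2]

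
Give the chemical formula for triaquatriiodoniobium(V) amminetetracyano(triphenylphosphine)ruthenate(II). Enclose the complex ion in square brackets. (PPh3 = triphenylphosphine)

Cation [Nb…]: ligand charges -3, Nb(V) ⇒ ion charge 2+.
Anion [Ru…]: ligand charges -4, Ru(II) ⇒ ion charge 2−.
One 2+ cation balances one 2− anion.

[Nb(H2O)3I3][Ru(CN)4(NH3)(PPh3)]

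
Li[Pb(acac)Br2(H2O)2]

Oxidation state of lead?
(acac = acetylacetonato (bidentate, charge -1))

+2

1 lithium outside the brackets (+1 each) → the complex ion is 1−.
Ligand charges: 2×Br = -2; 1×acac = -1; 2×H2O neutral; sum -3.
Pb + (-3) = 1− ⇒ Pb is +2.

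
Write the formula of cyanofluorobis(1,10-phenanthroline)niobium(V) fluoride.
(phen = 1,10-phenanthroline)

[Nb(CN)F(phen)2]F3

Ligands: 1 fluoro (F, -1), 1 cyano (CN, -1), 2 1,10-phenanthroline (phen, neutral). Ligand charge sum = -2.
With Nb in oxidation state +5, the complex ion is [Nb...]^3+.
Charge balance with fluoride (-1) requires 1 complex ion per 3 fluoride.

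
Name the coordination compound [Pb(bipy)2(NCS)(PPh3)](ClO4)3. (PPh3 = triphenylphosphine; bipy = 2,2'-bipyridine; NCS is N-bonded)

The 3 perchlorate counter-ions carry a total charge of -3, so each complex ion is 3+.
Ligand charges: 1×triphenylphosphine (neutral), 2×2,2'-bipyridine (neutral), 1×isothiocyanato (-1 each); total -1. So Pb + (-1) = 3+, giving Pb = +4.
Ligands are named alphabetically: bipyridine before isothiocyanato before triphenylphosphine.

bis(2,2'-bipyridine)isothiocyanato(triphenylphosphine)lead(IV) perchlorate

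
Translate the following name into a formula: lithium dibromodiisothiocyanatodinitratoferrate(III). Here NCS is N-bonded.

Li3[FeBr2(NCS)2(NO3)2]

Ligands: 2 isothiocyanato (NCS, -1), 2 bromo (Br, -1), 2 nitrato (NO3, -1). Ligand charge sum = -6.
With Fe in oxidation state +3, the complex ion is [Fe...]^3−.
Charge balance with lithium (+1) requires 1 complex ion per 3 lithium.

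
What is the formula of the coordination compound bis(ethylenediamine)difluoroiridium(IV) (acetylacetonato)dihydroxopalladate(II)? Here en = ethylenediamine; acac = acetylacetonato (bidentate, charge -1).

Cation [Ir…]: ligand charges -2, Ir(IV) ⇒ ion charge 2+.
Anion [Pd…]: ligand charges -3, Pd(II) ⇒ ion charge 1−.

[Ir(en)2F2][Pd(acac)(OH)2]2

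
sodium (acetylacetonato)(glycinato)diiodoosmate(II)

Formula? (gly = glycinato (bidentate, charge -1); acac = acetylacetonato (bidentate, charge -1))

Ligands: 1 glycinato (gly, -1), 2 iodo (I, -1), 1 acetylacetonato (acac, -1). Ligand charge sum = -4.
With Os in oxidation state +2, the complex ion is [Os...]^2−.
Charge balance with sodium (+1) requires 1 complex ion per 2 sodium.

Na2[Os(acac)(gly)I2]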